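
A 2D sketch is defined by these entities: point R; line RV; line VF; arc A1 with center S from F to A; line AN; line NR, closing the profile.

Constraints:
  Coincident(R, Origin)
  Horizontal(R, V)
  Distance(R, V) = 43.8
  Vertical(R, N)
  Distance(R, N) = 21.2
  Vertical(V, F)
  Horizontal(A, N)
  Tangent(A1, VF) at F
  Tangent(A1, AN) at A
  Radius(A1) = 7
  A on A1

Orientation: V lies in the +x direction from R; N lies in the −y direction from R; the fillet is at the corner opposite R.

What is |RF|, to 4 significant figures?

46.04

R is at the origin; R and V share the same y with |RV| = 43.8 and V on the +x side, so V = (43.80, 0.000). RN is vertical with |RN| = 21.2 and N on the −y side, so N = (0.000, -21.20). The virtual corner opposite R is at (43.80, -21.20). Since A1 is tangent to VF there, SF ⟂ VF and the tangent condition forces SA to be normal to AN, with radius 7.0, so the center S sits 7.0 in from both sides at S = (36.80, -14.20). That places the tangent points at F = (43.80, -14.20) on VF and A = (36.80, -21.20) on AN. Then |RF| = |F − R| = 46.04.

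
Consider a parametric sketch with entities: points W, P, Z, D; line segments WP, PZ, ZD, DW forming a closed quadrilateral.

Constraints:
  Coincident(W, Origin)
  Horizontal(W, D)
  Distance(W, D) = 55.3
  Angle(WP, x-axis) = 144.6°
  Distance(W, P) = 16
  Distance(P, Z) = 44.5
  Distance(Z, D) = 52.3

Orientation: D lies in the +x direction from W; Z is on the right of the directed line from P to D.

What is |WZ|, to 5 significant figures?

30.209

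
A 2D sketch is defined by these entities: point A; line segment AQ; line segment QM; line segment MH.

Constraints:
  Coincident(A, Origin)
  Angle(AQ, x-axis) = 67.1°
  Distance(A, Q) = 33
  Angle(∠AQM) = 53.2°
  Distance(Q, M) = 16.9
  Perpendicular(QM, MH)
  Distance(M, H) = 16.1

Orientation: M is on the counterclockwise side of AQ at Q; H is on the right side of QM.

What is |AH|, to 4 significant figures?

42.62

A is at the origin; AQ runs at 67.1° with length 33.0, so Q = 33.0·(cos 67.1°, sin 67.1°) = (12.84, 30.40). ∠AQM = 53.2°, so QM runs at 67.1° + (180° − 53.2°) = 193.9° from the x-axis; with |QM| = 16.9, M = Q + 16.9·(cos 193.9°, sin 193.9°) = (-3.564, 26.34). QM ⟂ MH; with |MH| = 16.1 on the right of QM, H = M + 16.1·(-0.2402, 0.9707) = (-7.432, 41.97). Then |AH| = |H − A| = 42.62.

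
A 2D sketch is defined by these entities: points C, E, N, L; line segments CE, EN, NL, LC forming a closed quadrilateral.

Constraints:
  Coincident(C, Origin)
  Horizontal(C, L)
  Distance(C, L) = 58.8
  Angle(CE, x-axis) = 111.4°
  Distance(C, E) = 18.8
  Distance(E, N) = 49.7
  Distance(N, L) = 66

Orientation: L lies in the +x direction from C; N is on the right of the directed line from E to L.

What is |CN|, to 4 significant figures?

31.61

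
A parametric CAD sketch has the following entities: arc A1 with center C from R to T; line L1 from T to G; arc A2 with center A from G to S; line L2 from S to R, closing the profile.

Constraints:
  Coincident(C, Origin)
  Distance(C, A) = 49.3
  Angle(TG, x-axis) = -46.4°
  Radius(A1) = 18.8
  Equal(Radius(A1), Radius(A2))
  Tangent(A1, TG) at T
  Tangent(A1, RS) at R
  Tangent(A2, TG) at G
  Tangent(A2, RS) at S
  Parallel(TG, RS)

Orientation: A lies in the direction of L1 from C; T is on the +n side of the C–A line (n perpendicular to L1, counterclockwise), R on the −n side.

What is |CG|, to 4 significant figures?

52.76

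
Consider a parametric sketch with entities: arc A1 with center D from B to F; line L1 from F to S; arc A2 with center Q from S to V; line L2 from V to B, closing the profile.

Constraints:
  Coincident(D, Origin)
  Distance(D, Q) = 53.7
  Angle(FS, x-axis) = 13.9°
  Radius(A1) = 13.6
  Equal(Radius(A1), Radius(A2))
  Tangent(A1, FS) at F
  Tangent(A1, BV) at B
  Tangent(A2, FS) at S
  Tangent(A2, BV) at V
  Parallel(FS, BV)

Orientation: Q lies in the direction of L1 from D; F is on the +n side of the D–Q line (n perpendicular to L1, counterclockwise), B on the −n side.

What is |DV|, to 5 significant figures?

55.395

The slot axis is L1's direction at 13.9°, so u = (cos 13.9°, sin 13.9°) = (0.97072, 0.24023) and n = (−sin 13.9°, cos 13.9°) = (-0.24023, 0.97072). D is at the origin and Q lies 53.7 along u from D, so Q = 53.7·u = (52.127, 12.900). Tangency of A1 to both parallel lines with radius 13.6 puts F and B at D ± 13.6·n: F = (-3.2671, 13.202), B = (3.2671, -13.202). Equal radii place S and V the same way about Q: S = Q + 13.6·n = (48.860, 26.102), V = Q − 13.6·n = (55.395, -0.30150). Then |DV| = |V − D| = 55.395.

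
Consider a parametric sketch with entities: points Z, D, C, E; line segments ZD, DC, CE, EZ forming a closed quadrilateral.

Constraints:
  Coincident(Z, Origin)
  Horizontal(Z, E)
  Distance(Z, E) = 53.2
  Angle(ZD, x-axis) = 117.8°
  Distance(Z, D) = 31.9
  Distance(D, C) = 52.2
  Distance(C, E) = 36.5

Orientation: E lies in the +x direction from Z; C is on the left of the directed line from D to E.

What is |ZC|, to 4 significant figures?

49.52

Checks: Z = (0.00, 0.00) ✓; |DC| = 52.20 ✓; |CE| = 36.50 ✓.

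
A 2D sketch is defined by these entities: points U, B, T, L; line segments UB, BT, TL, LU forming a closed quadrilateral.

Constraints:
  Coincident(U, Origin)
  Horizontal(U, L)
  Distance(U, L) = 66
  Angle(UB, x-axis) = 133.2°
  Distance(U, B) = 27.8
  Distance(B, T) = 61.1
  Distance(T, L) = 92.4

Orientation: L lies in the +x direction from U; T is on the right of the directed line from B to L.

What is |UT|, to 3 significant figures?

44.2

U is at the origin; UL is horizontal with |UL| = 66.0 and L in +x, so L = (66.0, 0). UB runs at 133.2° with |UB| = 27.8, so B = (-19.0, 20.3). T is determined by |BT| = 61.1 and |TL| = 92.4 together: it lies at the intersection of circle(B, 61.1) and circle(L, 92.4). With |BL| = 87.4, the foot of the radical line on BL is 16.2 from B and the perpendicular offset is √(61.1² − 16.2²) = 58.9. Taking the right-of-BL solution: T = (-16.9, -40.8).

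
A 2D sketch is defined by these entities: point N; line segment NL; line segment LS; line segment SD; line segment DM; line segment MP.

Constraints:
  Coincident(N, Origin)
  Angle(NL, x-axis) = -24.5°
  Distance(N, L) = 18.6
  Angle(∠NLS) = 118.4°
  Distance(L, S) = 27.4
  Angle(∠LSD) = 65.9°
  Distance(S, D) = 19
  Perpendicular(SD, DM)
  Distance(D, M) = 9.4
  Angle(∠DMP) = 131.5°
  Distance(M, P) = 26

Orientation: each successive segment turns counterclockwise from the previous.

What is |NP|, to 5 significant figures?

30.210

SD ⟂ DM, so DM runs at -118.80°; with |DM| = 9.4, M = (17.601, 9.7306). ∠DMP = 131.5° gives MP at -70.300° from the x-axis; with |MP| = 26.0, P = (26.365, -14.748). Then |NP| = |P − N| = 30.210.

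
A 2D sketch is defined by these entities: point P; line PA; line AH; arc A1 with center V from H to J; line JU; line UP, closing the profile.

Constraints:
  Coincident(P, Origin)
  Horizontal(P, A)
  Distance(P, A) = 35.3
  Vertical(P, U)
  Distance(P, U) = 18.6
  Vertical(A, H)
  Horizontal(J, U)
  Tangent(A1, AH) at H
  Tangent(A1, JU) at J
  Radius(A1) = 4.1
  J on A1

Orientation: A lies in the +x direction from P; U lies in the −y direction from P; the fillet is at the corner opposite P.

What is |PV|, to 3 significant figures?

34.4

P is at the origin; P and A share the same y with |PA| = 35.3 and A on the +x side, so A = (35.3, 0.00). P and U share the same x with |PU| = 18.6 and U on the −y side, so U = (0.00, -18.6). The virtual corner opposite P is at (35.3, -18.6). A1 meets AH tangentially, so VH is at right angles to AH and the tangent condition forces VJ to be normal to JU, with radius 4.1, so the center V sits 4.1 in from both sides at V = (31.2, -14.5). Then |PV| = |V − P| = 34.4.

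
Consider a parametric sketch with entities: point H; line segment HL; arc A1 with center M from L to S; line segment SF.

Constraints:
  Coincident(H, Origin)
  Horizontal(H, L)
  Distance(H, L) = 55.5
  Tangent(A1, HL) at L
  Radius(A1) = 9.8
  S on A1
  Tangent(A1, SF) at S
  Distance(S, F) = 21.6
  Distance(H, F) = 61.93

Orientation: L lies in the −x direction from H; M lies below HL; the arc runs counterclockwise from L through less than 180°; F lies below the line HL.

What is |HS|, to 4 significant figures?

65.53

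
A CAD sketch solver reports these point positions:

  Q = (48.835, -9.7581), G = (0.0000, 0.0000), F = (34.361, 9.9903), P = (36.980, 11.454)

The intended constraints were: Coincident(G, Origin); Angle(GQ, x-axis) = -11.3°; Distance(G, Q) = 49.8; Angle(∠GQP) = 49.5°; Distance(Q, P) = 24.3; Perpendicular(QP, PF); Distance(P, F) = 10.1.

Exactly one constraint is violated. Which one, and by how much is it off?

Distance(P, F) = 10.1 — off by 7.10.

G = (0.00, 0.00) ✓; GQ at -11.30° ✓; |GQ| = 49.80 ✓; ∠GQP = 49.50° ✓; |QP| = 24.30 ✓; ∠(QP, PF) = 90.00° ✓; |PF| = 3.000 ✗.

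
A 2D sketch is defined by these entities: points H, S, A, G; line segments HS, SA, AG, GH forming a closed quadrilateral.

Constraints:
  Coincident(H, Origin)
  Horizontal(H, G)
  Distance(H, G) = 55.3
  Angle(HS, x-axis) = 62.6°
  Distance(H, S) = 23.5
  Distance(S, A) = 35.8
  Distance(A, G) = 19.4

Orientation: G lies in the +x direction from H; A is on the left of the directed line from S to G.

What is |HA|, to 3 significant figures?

49.5

Checks: HS at 62.60° ✓; |SA| = 35.80 ✓; |AG| = 19.40 ✓.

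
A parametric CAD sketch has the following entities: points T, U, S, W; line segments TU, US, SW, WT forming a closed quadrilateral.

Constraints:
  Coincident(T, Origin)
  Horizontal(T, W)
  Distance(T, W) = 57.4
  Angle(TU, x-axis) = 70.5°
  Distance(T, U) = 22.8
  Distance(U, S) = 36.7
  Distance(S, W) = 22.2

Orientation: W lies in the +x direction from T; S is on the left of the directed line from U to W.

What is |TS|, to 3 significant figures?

47.6

T is at the origin; TW is horizontal with |TW| = 57.4 and W in +x, so W = (57.4, 0). TU runs at 70.5° with |TU| = 22.8, so U = (7.61, 21.5). S is determined by |US| = 36.7 and |SW| = 22.2 together: it lies at the intersection of circle(U, 36.7) and circle(W, 22.2). With |UW| = 54.2, the foot of the radical line on UW is 35.0 from U and the perpendicular offset is √(36.7² − 35.0²) = 11.1. Taking the left-of-UW solution: S = (44.1, 17.8).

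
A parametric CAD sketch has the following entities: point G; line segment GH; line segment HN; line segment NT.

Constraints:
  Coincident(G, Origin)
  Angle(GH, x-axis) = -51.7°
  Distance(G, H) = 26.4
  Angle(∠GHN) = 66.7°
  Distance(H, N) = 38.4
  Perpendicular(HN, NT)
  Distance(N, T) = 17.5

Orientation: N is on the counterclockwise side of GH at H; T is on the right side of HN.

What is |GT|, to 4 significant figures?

50.24

G is at the origin; GH runs at -51.7° with length 26.4, so H = 26.4·(cos -51.7°, sin -51.7°) = (16.36, -20.72). ∠GHN = 66.7°, so HN runs at -51.7° + (180° − 66.7°) = 61.60° from the x-axis; with |HN| = 38.4, N = H + 38.4·(cos 61.60°, sin 61.60°) = (34.63, 13.06). The perpendicularity gives NT at right angles to HN; with |NT| = 17.5 on the right of HN, T = N + 17.5·(0.8796, -0.4756) = (50.02, 4.737). Then |GT| = |T − G| = 50.24.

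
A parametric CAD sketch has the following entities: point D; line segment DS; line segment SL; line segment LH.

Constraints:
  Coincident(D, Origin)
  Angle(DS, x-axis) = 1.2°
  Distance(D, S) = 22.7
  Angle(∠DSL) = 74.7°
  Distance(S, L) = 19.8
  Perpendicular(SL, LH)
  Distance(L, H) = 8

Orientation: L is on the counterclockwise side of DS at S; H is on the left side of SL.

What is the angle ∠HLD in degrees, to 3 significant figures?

32.2°

D is at the origin; DS runs at 1.2° with length 22.7, so S = 22.7·(cos 1.2°, sin 1.2°) = (22.7, 0.475). ∠DSL = 74.7°, so SL runs at 1.2° + (180° − 74.7°) = 106° from the x-axis; with |SL| = 19.8, L = S + 19.8·(cos 106°, sin 106°) = (17.1, 19.5). SL is perpendicular to LH; with |LH| = 8.0 on the left of SL, H = L + 8.0·(-0.959, -0.284) = (9.40, 17.2). Then cos ∠HLD = LH·LD / (|LH||LD|), giving 32.2°.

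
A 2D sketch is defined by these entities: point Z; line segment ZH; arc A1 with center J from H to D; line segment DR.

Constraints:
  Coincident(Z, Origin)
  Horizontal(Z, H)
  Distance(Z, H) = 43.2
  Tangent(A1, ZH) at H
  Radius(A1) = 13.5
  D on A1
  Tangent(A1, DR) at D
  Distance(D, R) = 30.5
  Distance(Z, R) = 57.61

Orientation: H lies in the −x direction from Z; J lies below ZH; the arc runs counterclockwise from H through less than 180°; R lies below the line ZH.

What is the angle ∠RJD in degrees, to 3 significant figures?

66.1°

Checks: |ZH| = 43.20 ✓; |JH| = 13.50 ✓; |JD| = 13.50 ✓; ∠(JD, DR) = 90.00° ✓; |DR| = 30.50 ✓; |ZR| = 57.61 ✓.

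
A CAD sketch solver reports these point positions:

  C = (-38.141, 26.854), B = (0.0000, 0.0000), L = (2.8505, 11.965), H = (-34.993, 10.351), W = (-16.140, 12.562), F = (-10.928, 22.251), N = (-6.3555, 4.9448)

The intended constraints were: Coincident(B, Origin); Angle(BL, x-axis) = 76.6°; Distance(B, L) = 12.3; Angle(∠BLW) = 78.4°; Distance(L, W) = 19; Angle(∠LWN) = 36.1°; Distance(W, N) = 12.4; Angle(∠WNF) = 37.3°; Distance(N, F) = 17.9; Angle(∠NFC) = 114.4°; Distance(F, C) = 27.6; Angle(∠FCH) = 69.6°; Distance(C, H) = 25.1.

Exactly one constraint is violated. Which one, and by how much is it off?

Distance(C, H) = 25.1 — off by 8.30.

B = (0.00, 0.00) ✓; BL at 76.60° ✓; |BL| = 12.30 ✓; ∠BLW = 78.40° ✓; |LW| = 19.00 ✓; ∠LWN = 36.10° ✓; |WN| = 12.40 ✓; ∠WNF = 37.30° ✓; |NF| = 17.90 ✓; ∠NFC = 114.4° ✓; |FC| = 27.60 ✓; ∠FCH = 69.60° ✓; |CH| = 16.80 ✗.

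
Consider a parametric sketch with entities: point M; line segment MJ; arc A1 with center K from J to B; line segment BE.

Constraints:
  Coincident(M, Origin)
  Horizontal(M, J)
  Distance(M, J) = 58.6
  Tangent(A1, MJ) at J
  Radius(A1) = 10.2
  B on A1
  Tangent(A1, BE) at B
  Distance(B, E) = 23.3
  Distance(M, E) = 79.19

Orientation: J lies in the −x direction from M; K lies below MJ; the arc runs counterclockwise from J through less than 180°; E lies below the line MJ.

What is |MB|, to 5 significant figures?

69.157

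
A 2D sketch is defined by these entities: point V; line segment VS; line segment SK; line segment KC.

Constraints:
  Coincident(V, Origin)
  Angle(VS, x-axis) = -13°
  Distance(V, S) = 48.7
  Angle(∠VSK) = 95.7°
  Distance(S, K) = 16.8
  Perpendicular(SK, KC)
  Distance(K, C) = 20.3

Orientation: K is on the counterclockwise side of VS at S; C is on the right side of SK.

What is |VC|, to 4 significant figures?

72.08

V is at the origin; VS runs at -13.0° with length 48.7, so S = 48.7·(cos -13.0°, sin -13.0°) = (47.45, -10.96). ∠VSK = 95.7°, so SK runs at -13.0° + (180° − 95.7°) = 71.30° from the x-axis; with |SK| = 16.8, K = S + 16.8·(cos 71.30°, sin 71.30°) = (52.84, 4.958). The perpendicularity gives KC at right angles to SK; with |KC| = 20.3 on the right of SK, C = K + 20.3·(0.9472, -0.3206) = (72.07, -1.550). Then |VC| = |C − V| = 72.08.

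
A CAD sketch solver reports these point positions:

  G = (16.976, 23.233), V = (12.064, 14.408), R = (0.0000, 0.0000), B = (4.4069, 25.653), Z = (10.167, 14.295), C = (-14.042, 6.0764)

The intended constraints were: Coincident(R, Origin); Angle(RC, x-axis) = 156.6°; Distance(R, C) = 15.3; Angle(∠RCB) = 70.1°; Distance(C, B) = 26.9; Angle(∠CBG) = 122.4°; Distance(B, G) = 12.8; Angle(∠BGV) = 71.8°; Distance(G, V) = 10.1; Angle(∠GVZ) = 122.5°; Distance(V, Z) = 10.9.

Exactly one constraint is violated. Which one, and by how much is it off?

Distance(V, Z) = 10.9 — off by 9.00.

R = (0.00, 0.00) ✓; RC at 156.6° ✓; |RC| = 15.30 ✓; ∠RCB = 70.10° ✓; |CB| = 26.90 ✓; ∠CBG = 122.4° ✓; |BG| = 12.80 ✓; ∠BGV = 71.80° ✓; |GV| = 10.10 ✓; ∠GVZ = 122.5° ✓; |VZ| = 1.900 ✗.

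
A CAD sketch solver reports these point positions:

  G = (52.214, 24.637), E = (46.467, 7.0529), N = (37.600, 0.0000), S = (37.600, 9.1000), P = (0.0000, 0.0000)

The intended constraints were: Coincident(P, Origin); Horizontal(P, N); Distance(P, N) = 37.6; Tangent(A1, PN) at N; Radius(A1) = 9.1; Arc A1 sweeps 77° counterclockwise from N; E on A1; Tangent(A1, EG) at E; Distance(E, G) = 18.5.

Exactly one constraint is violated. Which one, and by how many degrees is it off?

Tangent(A1, EG) at E — off by 5.10°.

P = (0.00, 0.00) ✓; P.y = 0.00, N.y = 0.00 ✓; |PN| = 37.60 ✓; ∠(SN, NP) = 90.00° ✓; |SN| = 9.100 ✓; bearing(S→E) − bearing(S→N) = 77.00° ✓; |SE| = 9.100 ✓; ∠(SE, EG) = 95.10° ✗; |EG| = 18.50 ✓.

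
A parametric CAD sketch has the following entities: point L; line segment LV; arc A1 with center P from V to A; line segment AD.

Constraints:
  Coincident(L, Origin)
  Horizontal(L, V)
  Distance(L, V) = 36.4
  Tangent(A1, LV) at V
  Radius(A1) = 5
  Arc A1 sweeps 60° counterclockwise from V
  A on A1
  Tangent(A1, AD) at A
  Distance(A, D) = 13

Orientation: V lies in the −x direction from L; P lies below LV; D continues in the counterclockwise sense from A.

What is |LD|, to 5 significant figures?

49.193

L is at the origin; L and V share the same y with |LV| = 36.4 and V on the −x side, so V = (-36.400, 0.0000). Tangency of A1 to LV means the radius PV is perpendicular to LV, so P = V + (0, -5) = (-36.400, -5.0000). On A1, V sits at bearing 90° from P; a 60° counterclockwise sweep puts A at bearing 150°, so A = P + 5.0·(cos 150°, sin 150°) = (-40.730, -2.5000). The tangent condition forces PA to be normal to AD, so AD runs along (−sin 150°, cos 150°); with |AD| = 13.0, D = (-47.230, -13.758). Then |LD| = |D − L| = 49.193.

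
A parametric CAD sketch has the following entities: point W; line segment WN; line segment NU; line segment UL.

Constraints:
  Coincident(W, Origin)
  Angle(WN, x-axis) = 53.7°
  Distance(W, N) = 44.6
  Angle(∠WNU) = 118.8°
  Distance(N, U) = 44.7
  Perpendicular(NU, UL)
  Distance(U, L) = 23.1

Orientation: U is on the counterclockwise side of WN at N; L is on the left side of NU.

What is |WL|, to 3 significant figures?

68.1

∠WNU = 118.8°, so NU runs at 53.7° + (180° − 118.8°) = 115° from the x-axis; with |NU| = 44.7, U = N + 44.7·(cos 115°, sin 115°) = (7.58, 76.5). NU is perpendicular to UL; with |UL| = 23.1 on the left of NU, L = U + 23.1·(-0.907, -0.421) = (-13.4, 66.8). Then |WL| = |L − W| = 68.1.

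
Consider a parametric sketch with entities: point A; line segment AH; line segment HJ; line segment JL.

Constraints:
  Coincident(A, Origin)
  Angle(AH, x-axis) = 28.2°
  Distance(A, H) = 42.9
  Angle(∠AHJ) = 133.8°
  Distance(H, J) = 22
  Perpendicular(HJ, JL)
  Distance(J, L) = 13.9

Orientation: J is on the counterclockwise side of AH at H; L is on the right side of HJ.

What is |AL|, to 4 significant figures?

68.45

A is at the origin; AH runs at 28.2° with length 42.9, so H = 42.9·(cos 28.2°, sin 28.2°) = (37.81, 20.27). ∠AHJ = 133.8°, so HJ runs at 28.2° + (180° − 133.8°) = 74.40° from the x-axis; with |HJ| = 22.0, J = H + 22.0·(cos 74.40°, sin 74.40°) = (43.72, 41.46). HJ is perpendicular to JL; with |JL| = 13.9 on the right of HJ, L = J + 13.9·(0.9632, -0.2689) = (57.11, 37.72). Then |AL| = |L − A| = 68.45.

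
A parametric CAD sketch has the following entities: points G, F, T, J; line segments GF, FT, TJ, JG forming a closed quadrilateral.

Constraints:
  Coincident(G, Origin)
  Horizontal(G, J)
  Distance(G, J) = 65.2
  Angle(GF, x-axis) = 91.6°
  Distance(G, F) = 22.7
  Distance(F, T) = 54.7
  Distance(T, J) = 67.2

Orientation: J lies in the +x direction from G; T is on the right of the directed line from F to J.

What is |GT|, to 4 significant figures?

32.16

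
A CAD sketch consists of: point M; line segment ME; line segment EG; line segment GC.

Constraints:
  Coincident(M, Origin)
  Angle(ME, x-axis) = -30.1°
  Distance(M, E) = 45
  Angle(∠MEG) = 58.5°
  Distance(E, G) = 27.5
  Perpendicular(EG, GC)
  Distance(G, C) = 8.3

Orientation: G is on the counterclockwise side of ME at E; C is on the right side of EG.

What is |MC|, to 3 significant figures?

46.8

∠MEG = 58.5°, so EG runs at -30.1° + (180° − 58.5°) = 91.4° from the x-axis; with |EG| = 27.5, G = E + 27.5·(cos 91.4°, sin 91.4°) = (38.3, 4.92). The perpendicularity gives GC at right angles to EG; with |GC| = 8.3 on the right of EG, C = G + 8.3·(1.00, 0.0244) = (46.6, 5.13). Then |MC| = |C − M| = 46.8.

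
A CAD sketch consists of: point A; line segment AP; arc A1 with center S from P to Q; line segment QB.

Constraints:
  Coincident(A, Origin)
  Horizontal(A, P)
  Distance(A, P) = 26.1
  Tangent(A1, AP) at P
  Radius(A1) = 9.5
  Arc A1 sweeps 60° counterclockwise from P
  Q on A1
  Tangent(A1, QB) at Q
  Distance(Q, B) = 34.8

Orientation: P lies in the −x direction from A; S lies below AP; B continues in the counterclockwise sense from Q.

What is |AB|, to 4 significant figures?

62.39

On A1, P sits at bearing 90° from S; a 60° counterclockwise sweep puts Q at bearing 150°, so Q = S + 9.5·(cos 150°, sin 150°) = (-34.33, -4.750). The tangent condition forces SQ to be normal to QB, so QB runs along (−sin 150°, cos 150°); with |QB| = 34.8, B = (-51.73, -34.89). Then |AB| = |B − A| = 62.39.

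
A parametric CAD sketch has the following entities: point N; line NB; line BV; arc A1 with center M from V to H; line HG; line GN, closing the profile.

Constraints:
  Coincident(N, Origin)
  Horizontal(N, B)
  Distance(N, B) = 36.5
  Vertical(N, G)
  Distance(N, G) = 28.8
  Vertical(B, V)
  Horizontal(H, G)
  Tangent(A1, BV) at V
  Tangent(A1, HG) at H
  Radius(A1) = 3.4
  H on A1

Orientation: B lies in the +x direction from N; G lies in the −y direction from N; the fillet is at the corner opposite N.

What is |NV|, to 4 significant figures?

44.47

The virtual corner opposite N is at (36.50, -28.80). The tangent condition forces MV to be normal to BV and the tangent condition forces MH to be normal to HG, with radius 3.4, so the center M sits 3.4 in from both sides at M = (33.10, -25.40). That places the tangent points at V = (36.50, -25.40) on BV and H = (33.10, -28.80) on HG. Then |NV| = |V − N| = 44.47.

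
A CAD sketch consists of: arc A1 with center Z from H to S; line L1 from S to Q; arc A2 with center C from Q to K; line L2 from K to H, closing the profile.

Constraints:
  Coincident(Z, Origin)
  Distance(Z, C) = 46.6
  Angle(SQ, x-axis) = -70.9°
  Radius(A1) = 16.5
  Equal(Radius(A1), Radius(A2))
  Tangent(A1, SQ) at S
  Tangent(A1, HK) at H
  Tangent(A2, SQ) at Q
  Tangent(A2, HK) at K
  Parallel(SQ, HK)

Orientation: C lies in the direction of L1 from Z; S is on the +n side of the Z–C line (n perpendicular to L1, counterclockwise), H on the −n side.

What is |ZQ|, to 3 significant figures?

49.4

Tangency of A1 to both parallel lines with radius 16.5 puts S and H at Z ± 16.5·n: S = (15.6, 5.40), H = (-15.6, -5.40). Equal radii place Q and K the same way about C: Q = C + 16.5·n = (30.8, -38.6), K = C − 16.5·n = (-0.343, -49.4). Then |ZQ| = |Q − Z| = 49.4.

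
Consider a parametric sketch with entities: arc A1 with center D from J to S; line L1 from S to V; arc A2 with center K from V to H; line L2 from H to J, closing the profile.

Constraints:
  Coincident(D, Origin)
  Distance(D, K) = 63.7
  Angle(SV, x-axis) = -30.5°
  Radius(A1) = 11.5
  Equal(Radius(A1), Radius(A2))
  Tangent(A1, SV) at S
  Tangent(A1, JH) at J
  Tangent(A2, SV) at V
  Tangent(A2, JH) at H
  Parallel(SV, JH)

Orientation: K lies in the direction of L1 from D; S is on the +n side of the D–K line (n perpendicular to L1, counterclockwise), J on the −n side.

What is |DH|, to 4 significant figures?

64.73

The slot axis is L1's direction at -30.5°, so u = (cos -30.5°, sin -30.5°) = (0.8616, -0.5075) and n = (−sin -30.5°, cos -30.5°) = (0.5075, 0.8616). D is at the origin and K lies 63.7 along u from D, so K = 63.7·u = (54.89, -32.33). Tangency of A1 to both parallel lines with radius 11.5 puts S and J at D ± 11.5·n: S = (5.837, 9.909), J = (-5.837, -9.909). Equal radii place V and H the same way about K: V = K + 11.5·n = (60.72, -22.42), H = K − 11.5·n = (49.05, -42.24). Then |DH| = |H − D| = 64.73.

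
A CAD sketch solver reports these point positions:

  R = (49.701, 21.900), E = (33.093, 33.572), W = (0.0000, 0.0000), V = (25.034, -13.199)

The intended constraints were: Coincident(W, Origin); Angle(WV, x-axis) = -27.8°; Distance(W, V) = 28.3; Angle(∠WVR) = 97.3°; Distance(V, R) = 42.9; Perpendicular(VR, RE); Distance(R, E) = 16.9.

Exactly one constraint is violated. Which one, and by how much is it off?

Distance(R, E) = 16.9 — off by 3.40.

W = (0.00, 0.00) ✓; WV at -27.80° ✓; |WV| = 28.30 ✓; ∠WVR = 97.30° ✓; |VR| = 42.90 ✓; ∠(VR, RE) = 90.00° ✓; |RE| = 20.30 ✗.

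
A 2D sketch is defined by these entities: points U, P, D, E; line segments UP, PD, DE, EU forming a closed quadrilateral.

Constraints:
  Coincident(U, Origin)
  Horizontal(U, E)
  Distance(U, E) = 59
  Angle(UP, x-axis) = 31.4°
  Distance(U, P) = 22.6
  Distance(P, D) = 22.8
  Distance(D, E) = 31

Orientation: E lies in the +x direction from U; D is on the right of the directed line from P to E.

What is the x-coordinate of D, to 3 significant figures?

29.3

Checks: |UE| = 59.00 ✓; |UP| = 22.60 ✓; |PD| = 22.80 ✓; |DE| = 31.00 ✓.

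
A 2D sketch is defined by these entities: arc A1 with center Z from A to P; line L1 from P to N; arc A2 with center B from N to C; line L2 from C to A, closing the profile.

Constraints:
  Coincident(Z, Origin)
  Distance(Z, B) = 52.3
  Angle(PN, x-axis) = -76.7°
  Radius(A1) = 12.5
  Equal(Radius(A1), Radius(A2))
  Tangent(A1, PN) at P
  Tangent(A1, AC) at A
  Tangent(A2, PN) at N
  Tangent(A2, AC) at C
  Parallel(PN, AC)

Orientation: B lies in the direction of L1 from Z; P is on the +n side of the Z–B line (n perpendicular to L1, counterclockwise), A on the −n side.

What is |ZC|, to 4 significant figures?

53.77

The slot axis is L1's direction at -76.7°, so u = (cos -76.7°, sin -76.7°) = (0.2300, -0.9732) and n = (−sin -76.7°, cos -76.7°) = (0.9732, 0.2300). Z is at the origin and B lies 52.3 along u from Z, so B = 52.3·u = (12.03, -50.90). Tangency of A1 to both parallel lines with radius 12.5 puts P and A at Z ± 12.5·n: P = (12.16, 2.876), A = (-12.16, -2.876). Equal radii place N and C the same way about B: N = B + 12.5·n = (24.20, -48.02), C = B − 12.5·n = (-0.1331, -53.77). Then |ZC| = |C − Z| = 53.77.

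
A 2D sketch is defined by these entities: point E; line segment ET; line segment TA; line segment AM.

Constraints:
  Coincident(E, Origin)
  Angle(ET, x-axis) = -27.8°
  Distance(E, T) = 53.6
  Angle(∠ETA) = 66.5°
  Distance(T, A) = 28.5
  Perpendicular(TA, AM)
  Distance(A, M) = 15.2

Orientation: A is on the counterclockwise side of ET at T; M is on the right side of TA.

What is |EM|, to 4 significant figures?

64.75

E is at the origin; ET runs at -27.8° with length 53.6, so T = 53.6·(cos -27.8°, sin -27.8°) = (47.41, -25.00). ∠ETA = 66.5°, so TA runs at -27.8° + (180° − 66.5°) = 85.70° from the x-axis; with |TA| = 28.5, A = T + 28.5·(cos 85.70°, sin 85.70°) = (49.55, 3.421). The perpendicularity gives AM at right angles to TA; with |AM| = 15.2 on the right of TA, M = A + 15.2·(0.9972, -0.07498) = (64.71, 2.282). Then |EM| = |M − E| = 64.75.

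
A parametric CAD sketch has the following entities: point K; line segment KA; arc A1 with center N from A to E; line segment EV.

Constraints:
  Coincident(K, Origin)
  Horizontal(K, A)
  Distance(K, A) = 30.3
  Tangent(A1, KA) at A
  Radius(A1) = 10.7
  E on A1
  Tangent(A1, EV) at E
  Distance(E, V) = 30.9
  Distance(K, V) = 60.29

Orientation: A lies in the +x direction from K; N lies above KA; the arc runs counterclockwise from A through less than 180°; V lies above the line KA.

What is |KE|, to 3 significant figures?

41.9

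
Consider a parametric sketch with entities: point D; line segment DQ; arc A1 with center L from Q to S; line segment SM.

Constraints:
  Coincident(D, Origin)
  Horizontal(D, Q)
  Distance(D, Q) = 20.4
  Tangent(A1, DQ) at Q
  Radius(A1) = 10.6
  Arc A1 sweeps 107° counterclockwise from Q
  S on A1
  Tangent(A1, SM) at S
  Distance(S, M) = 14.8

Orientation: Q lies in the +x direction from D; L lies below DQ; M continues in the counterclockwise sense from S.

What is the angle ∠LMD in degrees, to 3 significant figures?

46.3°

D is at the origin; DQ is horizontal with |DQ| = 20.4 and Q on the +x side, so Q = (20.4, 0.00). The tangent condition forces LQ to be normal to DQ, so L = Q + (0, -10.6) = (20.4, -10.6). On A1, Q sits at bearing 90° from L; a 107° counterclockwise sweep puts S at bearing 197°, so S = L + 10.6·(cos 197°, sin 197°) = (10.3, -13.7). The tangent condition forces LS to be normal to SM, so SM runs along (−sin 197°, cos 197°); with |SM| = 14.8, M = (14.6, -27.9). Then cos ∠LMD = ML·MD / (|ML||MD|), giving 46.3°.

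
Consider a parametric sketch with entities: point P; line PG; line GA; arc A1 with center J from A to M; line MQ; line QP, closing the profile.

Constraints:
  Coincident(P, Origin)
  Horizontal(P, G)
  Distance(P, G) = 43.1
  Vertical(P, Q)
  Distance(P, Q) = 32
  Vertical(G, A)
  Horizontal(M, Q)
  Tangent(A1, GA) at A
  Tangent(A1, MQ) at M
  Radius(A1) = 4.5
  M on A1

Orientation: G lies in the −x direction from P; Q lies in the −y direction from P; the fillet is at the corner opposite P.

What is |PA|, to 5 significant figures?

51.126

The virtual corner opposite P is at (-43.100, -32.000). A1 meets GA tangentially, so JA is at right angles to GA and tangency of A1 to MQ means the radius JM is perpendicular to MQ, with radius 4.5, so the center J sits 4.5 in from both sides at J = (-38.600, -27.500). That places the tangent points at A = (-43.100, -27.500) on GA and M = (-38.600, -32.000) on MQ. Then |PA| = |A − P| = 51.126.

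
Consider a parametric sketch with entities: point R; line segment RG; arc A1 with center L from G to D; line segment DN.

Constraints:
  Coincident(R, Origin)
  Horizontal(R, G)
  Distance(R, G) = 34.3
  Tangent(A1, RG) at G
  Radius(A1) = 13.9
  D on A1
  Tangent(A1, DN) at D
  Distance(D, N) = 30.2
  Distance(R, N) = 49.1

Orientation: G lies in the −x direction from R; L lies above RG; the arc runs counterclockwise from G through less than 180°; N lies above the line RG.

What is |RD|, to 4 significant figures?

24.85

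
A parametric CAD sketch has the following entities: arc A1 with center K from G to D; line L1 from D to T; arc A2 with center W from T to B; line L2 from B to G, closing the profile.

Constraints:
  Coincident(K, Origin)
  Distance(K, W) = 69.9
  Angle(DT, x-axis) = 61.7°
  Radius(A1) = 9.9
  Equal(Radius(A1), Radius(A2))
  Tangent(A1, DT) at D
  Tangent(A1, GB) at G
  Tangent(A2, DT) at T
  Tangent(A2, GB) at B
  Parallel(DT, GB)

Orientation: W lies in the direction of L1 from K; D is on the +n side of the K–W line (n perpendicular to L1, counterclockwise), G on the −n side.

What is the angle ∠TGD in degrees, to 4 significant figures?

74.18°

The slot axis is L1's direction at 61.7°, so u = (cos 61.7°, sin 61.7°) = (0.4741, 0.8805) and n = (−sin 61.7°, cos 61.7°) = (-0.8805, 0.4741). K is at the origin and W lies 69.9 along u from K, so W = 69.9·u = (33.14, 61.55). Tangency of A1 to both parallel lines with radius 9.9 puts D and G at K ± 9.9·n: D = (-8.717, 4.693), G = (8.717, -4.693). Equal radii place T and B the same way about W: T = W + 9.9·n = (24.42, 66.24), B = W − 9.9·n = (41.86, 56.85). Then cos ∠TGD = GT·GD / (|GT||GD|), giving 74.18°.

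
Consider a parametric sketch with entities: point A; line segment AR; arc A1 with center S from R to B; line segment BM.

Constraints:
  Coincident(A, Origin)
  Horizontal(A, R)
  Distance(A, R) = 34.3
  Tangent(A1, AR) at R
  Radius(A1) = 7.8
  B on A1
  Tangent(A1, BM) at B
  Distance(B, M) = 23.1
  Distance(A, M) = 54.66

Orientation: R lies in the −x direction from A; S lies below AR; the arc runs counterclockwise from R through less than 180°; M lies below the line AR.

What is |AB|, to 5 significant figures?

42.433

Checks: |SB| = 7.800 ✓; ∠(SB, BM) = 90.00° ✓; |BM| = 23.10 ✓; |AM| = 54.66 ✓.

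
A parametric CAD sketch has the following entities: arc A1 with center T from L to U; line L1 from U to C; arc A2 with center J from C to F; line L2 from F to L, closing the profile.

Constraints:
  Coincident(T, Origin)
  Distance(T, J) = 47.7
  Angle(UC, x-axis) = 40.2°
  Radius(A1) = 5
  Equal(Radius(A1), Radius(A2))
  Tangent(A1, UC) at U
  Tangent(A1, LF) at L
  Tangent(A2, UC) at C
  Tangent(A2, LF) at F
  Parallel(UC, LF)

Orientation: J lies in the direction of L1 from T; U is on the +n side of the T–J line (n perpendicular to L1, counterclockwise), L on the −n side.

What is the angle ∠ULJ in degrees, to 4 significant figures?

84.02°

The slot axis is L1's direction at 40.2°, so u = (cos 40.2°, sin 40.2°) = (0.7638, 0.6455) and n = (−sin 40.2°, cos 40.2°) = (-0.6455, 0.7638). T is at the origin and J lies 47.7 along u from T, so J = 47.7·u = (36.43, 30.79). Tangency of A1 to both parallel lines with radius 5.0 puts U and L at T ± 5.0·n: U = (-3.227, 3.819), L = (3.227, -3.819). Then cos ∠ULJ = LU·LJ / (|LU||LJ|), giving 84.02°.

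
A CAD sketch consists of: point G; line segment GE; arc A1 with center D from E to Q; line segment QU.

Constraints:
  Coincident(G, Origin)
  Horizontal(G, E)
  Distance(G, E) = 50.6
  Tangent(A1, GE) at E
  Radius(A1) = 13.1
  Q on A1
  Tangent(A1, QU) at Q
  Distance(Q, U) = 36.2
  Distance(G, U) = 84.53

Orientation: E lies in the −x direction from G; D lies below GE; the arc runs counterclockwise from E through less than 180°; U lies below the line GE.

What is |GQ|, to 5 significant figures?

64.228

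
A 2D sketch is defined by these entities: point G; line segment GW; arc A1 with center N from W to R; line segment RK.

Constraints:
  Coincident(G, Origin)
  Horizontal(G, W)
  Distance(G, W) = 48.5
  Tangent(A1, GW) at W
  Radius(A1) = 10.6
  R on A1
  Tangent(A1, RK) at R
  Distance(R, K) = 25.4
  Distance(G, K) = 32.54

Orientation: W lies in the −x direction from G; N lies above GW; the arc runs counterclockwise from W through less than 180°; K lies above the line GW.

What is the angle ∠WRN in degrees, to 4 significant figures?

66.01°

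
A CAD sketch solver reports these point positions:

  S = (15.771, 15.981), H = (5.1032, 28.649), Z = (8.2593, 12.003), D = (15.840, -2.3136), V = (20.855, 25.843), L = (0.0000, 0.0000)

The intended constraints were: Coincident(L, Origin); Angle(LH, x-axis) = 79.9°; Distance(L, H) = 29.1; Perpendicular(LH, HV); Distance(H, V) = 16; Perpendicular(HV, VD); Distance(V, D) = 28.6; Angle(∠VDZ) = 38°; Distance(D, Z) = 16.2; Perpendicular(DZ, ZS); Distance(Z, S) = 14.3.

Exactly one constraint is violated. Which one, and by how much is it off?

Distance(Z, S) = 14.3 — off by 5.80.

L = (0.00, 0.00) ✓; LH at 79.90° ✓; |LH| = 29.10 ✓; ∠(LH, HV) = 90.00° ✓; |HV| = 16.00 ✓; ∠(HV, VD) = 90.00° ✓; |VD| = 28.60 ✓; ∠VDZ = 38.00° ✓; |DZ| = 16.20 ✓; ∠(DZ, ZS) = 90.00° ✓; |ZS| = 8.500 ✗.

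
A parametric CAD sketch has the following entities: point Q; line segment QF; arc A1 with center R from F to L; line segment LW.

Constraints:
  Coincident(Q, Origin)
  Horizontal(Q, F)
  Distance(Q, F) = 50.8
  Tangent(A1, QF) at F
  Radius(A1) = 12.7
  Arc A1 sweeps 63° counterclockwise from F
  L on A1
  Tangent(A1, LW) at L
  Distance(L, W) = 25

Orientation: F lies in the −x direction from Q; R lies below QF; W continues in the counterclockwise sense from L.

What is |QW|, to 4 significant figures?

79.06

Q is at the origin; QF is horizontal with |QF| = 50.8 and F on the −x side, so F = (-50.80, 0.000). Tangency of A1 to QF means the radius RF is perpendicular to QF, so R = F + (0, -12.7) = (-50.80, -12.70). On A1, F sits at bearing 90° from R; a 63° counterclockwise sweep puts L at bearing 153°, so L = R + 12.7·(cos 153°, sin 153°) = (-62.12, -6.934). A1 meets LW tangentially, so RL is at right angles to LW, so LW runs along (−sin 153°, cos 153°); with |LW| = 25.0, W = (-73.47, -29.21). Then |QW| = |W − Q| = 79.06.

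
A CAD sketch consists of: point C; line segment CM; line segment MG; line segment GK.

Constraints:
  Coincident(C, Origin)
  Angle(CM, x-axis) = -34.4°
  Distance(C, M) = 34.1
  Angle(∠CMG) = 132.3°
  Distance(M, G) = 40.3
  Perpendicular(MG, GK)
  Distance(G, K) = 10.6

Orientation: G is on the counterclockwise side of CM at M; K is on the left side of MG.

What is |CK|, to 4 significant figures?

64.92

C is at the origin; CM runs at -34.4° with length 34.1, so M = 34.1·(cos -34.4°, sin -34.4°) = (28.14, -19.27). ∠CMG = 132.3°, so MG runs at -34.4° + (180° − 132.3°) = 13.30° from the x-axis; with |MG| = 40.3, G = M + 40.3·(cos 13.30°, sin 13.30°) = (67.36, -9.994). MG ⟂ GK; with |GK| = 10.6 on the left of MG, K = G + 10.6·(-0.2300, 0.9732) = (64.92, 0.3213). Then |CK| = |K − C| = 64.92.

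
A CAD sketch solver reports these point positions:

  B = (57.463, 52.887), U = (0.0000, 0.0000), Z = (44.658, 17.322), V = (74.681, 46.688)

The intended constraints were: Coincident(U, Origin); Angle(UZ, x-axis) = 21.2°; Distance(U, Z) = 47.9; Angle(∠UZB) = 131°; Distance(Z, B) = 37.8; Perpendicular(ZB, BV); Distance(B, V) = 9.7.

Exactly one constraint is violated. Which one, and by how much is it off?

Distance(B, V) = 9.7 — off by 8.60.

U = (0.00, 0.00) ✓; UZ at 21.20° ✓; |UZ| = 47.90 ✓; ∠UZB = 131.0° ✓; |ZB| = 37.80 ✓; ∠(ZB, BV) = 90.00° ✓; |BV| = 18.30 ✗.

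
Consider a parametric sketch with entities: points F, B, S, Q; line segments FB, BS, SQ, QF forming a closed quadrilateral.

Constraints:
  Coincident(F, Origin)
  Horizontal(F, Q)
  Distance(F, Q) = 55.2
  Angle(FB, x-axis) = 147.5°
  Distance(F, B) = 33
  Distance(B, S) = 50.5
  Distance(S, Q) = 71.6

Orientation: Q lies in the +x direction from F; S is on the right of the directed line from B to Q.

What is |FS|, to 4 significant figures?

31.18

Checks: |BS| = 50.50 ✓; |SQ| = 71.60 ✓.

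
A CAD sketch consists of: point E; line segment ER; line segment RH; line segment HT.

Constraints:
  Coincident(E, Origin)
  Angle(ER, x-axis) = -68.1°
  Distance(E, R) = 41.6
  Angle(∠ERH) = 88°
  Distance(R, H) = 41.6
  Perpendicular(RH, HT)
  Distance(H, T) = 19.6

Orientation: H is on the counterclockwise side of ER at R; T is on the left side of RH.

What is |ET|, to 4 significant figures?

45.77

E is at the origin; ER runs at -68.1° with length 41.6, so R = 41.6·(cos -68.1°, sin -68.1°) = (15.52, -38.60). ∠ERH = 88.0°, so RH runs at -68.1° + (180° − 88.0°) = 23.90° from the x-axis; with |RH| = 41.6, H = R + 41.6·(cos 23.90°, sin 23.90°) = (53.55, -21.74). RH is perpendicular to HT; with |HT| = 19.6 on the left of RH, T = H + 19.6·(-0.4051, 0.9143) = (45.61, -3.825). Then |ET| = |T − E| = 45.77.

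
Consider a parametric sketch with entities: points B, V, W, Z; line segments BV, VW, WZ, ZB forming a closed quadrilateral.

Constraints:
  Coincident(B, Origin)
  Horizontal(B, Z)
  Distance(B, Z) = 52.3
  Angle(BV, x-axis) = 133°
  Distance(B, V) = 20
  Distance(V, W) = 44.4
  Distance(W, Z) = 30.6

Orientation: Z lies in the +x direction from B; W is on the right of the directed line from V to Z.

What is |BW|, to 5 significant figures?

25.376

Checks: |VW| = 44.40 ✓; |WZ| = 30.60 ✓.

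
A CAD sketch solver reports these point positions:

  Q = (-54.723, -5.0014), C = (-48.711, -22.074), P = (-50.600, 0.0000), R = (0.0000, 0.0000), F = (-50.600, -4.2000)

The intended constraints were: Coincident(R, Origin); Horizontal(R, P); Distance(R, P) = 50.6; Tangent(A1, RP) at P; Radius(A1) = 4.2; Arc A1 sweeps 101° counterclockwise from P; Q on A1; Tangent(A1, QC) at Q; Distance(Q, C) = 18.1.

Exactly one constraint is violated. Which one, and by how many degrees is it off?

Tangent(A1, QC) at Q — off by 8.40°.

R = (0.00, 0.00) ✓; R.y = 0.00, P.y = 0.00 ✓; |RP| = 50.60 ✓; ∠(FP, PR) = 90.00° ✓; |FP| = 4.200 ✓; bearing(F→Q) − bearing(F→P) = 101.0° ✓; |FQ| = 4.200 ✓; ∠(FQ, QC) = 81.60° ✗; |QC| = 18.10 ✓.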